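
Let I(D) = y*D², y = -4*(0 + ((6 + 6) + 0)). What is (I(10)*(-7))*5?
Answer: 168000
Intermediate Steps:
y = -48 (y = -4*(0 + (12 + 0)) = -4*(0 + 12) = -4*12 = -48)
I(D) = -48*D²
(I(10)*(-7))*5 = (-48*10²*(-7))*5 = (-48*100*(-7))*5 = -4800*(-7)*5 = 33600*5 = 168000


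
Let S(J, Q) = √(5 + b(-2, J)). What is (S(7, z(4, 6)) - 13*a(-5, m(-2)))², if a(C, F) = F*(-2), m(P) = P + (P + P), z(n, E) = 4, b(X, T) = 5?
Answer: (156 - √10)² ≈ 23359.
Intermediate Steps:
S(J, Q) = √10 (S(J, Q) = √(5 + 5) = √10)
m(P) = 3*P (m(P) = P + 2*P = 3*P)
a(C, F) = -2*F
(S(7, z(4, 6)) - 13*a(-5, m(-2)))² = (√10 - (-26)*3*(-2))² = (√10 - (-26)*(-6))² = (√10 - 13*12)² = (√10 - 156)² = (-156 + √10)²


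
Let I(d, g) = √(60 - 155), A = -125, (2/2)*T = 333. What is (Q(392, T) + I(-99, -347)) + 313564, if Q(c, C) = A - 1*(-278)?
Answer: 313717 + I*√95 ≈ 3.1372e+5 + 9.7468*I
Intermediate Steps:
T = 333
I(d, g) = I*√95 (I(d, g) = √(-95) = I*√95)
Q(c, C) = 153 (Q(c, C) = -125 - 1*(-278) = -125 + 278 = 153)
(Q(392, T) + I(-99, -347)) + 313564 = (153 + I*√95) + 313564 = 313717 + I*√95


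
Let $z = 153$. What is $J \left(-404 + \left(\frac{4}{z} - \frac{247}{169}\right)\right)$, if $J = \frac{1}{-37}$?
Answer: $\frac{806411}{73593} \approx 10.958$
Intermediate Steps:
$J = - \frac{1}{37} \approx -0.027027$
$J \left(-404 + \left(\frac{4}{z} - \frac{247}{169}\right)\right) = - \frac{-404 + \left(\frac{4}{153} - \frac{247}{169}\right)}{37} = - \frac{-404 + \left(4 \cdot \frac{1}{153} - \frac{19}{13}\right)}{37} = - \frac{-404 + \left(\frac{4}{153} - \frac{19}{13}\right)}{37} = - \frac{-404 - \frac{2855}{1989}}{37} = \left(- \frac{1}{37}\right) \left(- \frac{806411}{1989}\right) = \frac{806411}{73593}$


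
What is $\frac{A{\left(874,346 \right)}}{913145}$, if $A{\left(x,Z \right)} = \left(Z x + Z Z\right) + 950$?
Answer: $\frac{84614}{182629} \approx 0.46331$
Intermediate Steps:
$A{\left(x,Z \right)} = 950 + Z^{2} + Z x$ ($A{\left(x,Z \right)} = \left(Z x + Z^{2}\right) + 950 = \left(Z^{2} + Z x\right) + 950 = 950 + Z^{2} + Z x$)
$\frac{A{\left(874,346 \right)}}{913145} = \frac{950 + 346^{2} + 346 \cdot 874}{913145} = \left(950 + 119716 + 302404\right) \frac{1}{913145} = 423070 \cdot \frac{1}{913145} = \frac{84614}{182629}$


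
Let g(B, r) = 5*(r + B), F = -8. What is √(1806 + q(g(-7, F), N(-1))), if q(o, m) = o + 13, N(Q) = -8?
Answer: 4*√109 ≈ 41.761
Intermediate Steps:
g(B, r) = 5*B + 5*r (g(B, r) = 5*(B + r) = 5*B + 5*r)
q(o, m) = 13 + o
√(1806 + q(g(-7, F), N(-1))) = √(1806 + (13 + (5*(-7) + 5*(-8)))) = √(1806 + (13 + (-35 - 40))) = √(1806 + (13 - 75)) = √(1806 - 62) = √1744 = 4*√109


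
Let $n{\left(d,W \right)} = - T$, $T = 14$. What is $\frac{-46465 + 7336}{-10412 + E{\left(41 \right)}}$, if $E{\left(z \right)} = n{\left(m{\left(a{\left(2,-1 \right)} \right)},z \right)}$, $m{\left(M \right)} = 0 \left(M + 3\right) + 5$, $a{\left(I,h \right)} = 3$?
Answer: $\frac{39129}{10426} \approx 3.753$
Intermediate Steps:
$m{\left(M \right)} = 5$ ($m{\left(M \right)} = 0 \left(3 + M\right) + 5 = 0 + 5 = 5$)
$n{\left(d,W \right)} = -14$ ($n{\left(d,W \right)} = \left(-1\right) 14 = -14$)
$E{\left(z \right)} = -14$
$\frac{-46465 + 7336}{-10412 + E{\left(41 \right)}} = \frac{-46465 + 7336}{-10412 - 14} = - \frac{39129}{-10426} = \left(-39129\right) \left(- \frac{1}{10426}\right) = \frac{39129}{10426}$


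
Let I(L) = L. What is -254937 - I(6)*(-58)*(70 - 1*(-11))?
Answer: -226749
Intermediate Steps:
-254937 - I(6)*(-58)*(70 - 1*(-11)) = -254937 - 6*(-58)*(70 - 1*(-11)) = -254937 - (-348)*(70 + 11) = -254937 - (-348)*81 = -254937 - 1*(-28188) = -254937 + 28188 = -226749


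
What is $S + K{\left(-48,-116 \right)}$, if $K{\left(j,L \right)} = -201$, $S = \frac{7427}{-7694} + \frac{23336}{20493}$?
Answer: $- \frac{31664955869}{157673142} \approx -200.83$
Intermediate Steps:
$S = \frac{27345673}{157673142}$ ($S = 7427 \left(- \frac{1}{7694}\right) + 23336 \cdot \frac{1}{20493} = - \frac{7427}{7694} + \frac{23336}{20493} = \frac{27345673}{157673142} \approx 0.17343$)
$S + K{\left(-48,-116 \right)} = \frac{27345673}{157673142} - 201 = - \frac{31664955869}{157673142}$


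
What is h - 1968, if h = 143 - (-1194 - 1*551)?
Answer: -80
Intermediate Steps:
h = 1888 (h = 143 - (-1194 - 551) = 143 - 1*(-1745) = 143 + 1745 = 1888)
h - 1968 = 1888 - 1968 = -80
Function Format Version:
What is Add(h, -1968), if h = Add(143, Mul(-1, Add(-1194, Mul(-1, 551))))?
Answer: -80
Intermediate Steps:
h = 1888 (h = Add(143, Mul(-1, Add(-1194, -551))) = Add(143, Mul(-1, -1745)) = Add(143, 1745) = 1888)
Add(h, -1968) = Add(1888, -1968) = -80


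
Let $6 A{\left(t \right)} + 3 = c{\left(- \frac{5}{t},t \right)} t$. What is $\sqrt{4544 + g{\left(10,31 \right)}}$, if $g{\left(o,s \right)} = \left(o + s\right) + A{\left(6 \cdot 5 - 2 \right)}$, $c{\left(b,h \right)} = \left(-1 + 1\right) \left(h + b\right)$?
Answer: $\frac{\sqrt{18338}}{2} \approx 67.709$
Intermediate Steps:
$c{\left(b,h \right)} = 0$ ($c{\left(b,h \right)} = 0 \left(b + h\right) = 0$)
$A{\left(t \right)} = - \frac{1}{2}$ ($A{\left(t \right)} = - \frac{1}{2} + \frac{0 t}{6} = - \frac{1}{2} + \frac{1}{6} \cdot 0 = - \frac{1}{2} + 0 = - \frac{1}{2}$)
$g{\left(o,s \right)} = - \frac{1}{2} + o + s$ ($g{\left(o,s \right)} = \left(o + s\right) - \frac{1}{2} = - \frac{1}{2} + o + s$)
$\sqrt{4544 + g{\left(10,31 \right)}} = \sqrt{4544 + \left(- \frac{1}{2} + 10 + 31\right)} = \sqrt{4544 + \frac{81}{2}} = \sqrt{\frac{9169}{2}} = \frac{\sqrt{18338}}{2}$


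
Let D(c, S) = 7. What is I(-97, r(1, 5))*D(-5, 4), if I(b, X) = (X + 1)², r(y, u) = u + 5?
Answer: 847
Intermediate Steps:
r(y, u) = 5 + u
I(b, X) = (1 + X)²
I(-97, r(1, 5))*D(-5, 4) = (1 + (5 + 5))²*7 = (1 + 10)²*7 = 11²*7 = 121*7 = 847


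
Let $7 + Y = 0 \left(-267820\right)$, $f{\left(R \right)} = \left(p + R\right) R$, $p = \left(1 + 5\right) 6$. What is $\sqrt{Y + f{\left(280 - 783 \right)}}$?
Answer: $\sqrt{234894} \approx 484.66$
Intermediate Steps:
$p = 36$ ($p = 6 \cdot 6 = 36$)
$f{\left(R \right)} = R \left(36 + R\right)$ ($f{\left(R \right)} = \left(36 + R\right) R = R \left(36 + R\right)$)
$Y = -7$ ($Y = -7 + 0 \left(-267820\right) = -7 + 0 = -7$)
$\sqrt{Y + f{\left(280 - 783 \right)}} = \sqrt{-7 + \left(280 - 783\right) \left(36 + \left(280 - 783\right)\right)} = \sqrt{-7 - 503 \left(36 - 503\right)} = \sqrt{-7 - -234901} = \sqrt{-7 + 234901} = \sqrt{234894}$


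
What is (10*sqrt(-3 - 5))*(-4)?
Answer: -80*I*sqrt(2) ≈ -113.14*I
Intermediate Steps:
(10*sqrt(-3 - 5))*(-4) = (10*sqrt(-8))*(-4) = (10*(2*I*sqrt(2)))*(-4) = (20*I*sqrt(2))*(-4) = -80*I*sqrt(2)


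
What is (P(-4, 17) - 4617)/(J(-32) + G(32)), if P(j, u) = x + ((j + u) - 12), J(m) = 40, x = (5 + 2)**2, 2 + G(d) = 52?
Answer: -4567/90 ≈ -50.744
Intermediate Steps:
G(d) = 50 (G(d) = -2 + 52 = 50)
x = 49 (x = 7**2 = 49)
P(j, u) = 37 + j + u (P(j, u) = 49 + ((j + u) - 12) = 49 + (-12 + j + u) = 37 + j + u)
(P(-4, 17) - 4617)/(J(-32) + G(32)) = ((37 - 4 + 17) - 4617)/(40 + 50) = (50 - 4617)/90 = -4567*1/90 = -4567/90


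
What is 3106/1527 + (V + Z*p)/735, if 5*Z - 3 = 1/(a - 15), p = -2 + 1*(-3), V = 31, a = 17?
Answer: 103329/49882 ≈ 2.0715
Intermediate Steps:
p = -5 (p = -2 - 3 = -5)
Z = 7/10 (Z = ⅗ + 1/(5*(17 - 15)) = ⅗ + (⅕)/2 = ⅗ + (⅕)*(½) = ⅗ + ⅒ = 7/10 ≈ 0.70000)
3106/1527 + (V + Z*p)/735 = 3106/1527 + (31 + (7/10)*(-5))/735 = 3106*(1/1527) + (31 - 7/2)*(1/735) = 3106/1527 + (55/2)*(1/735) = 3106/1527 + 11/294 = 103329/49882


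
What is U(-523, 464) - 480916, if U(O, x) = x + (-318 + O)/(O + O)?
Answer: -502551951/1046 ≈ -4.8045e+5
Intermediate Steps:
U(O, x) = x + (-318 + O)/(2*O) (U(O, x) = x + (-318 + O)/((2*O)) = x + (-318 + O)*(1/(2*O)) = x + (-318 + O)/(2*O))
U(-523, 464) - 480916 = (1/2 + 464 - 159/(-523)) - 480916 = (1/2 + 464 - 159*(-1/523)) - 480916 = (1/2 + 464 + 159/523) - 480916 = 486185/1046 - 480916 = -502551951/1046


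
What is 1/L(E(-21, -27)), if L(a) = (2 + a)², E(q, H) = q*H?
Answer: 1/323761 ≈ 3.0887e-6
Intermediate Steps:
E(q, H) = H*q
1/L(E(-21, -27)) = 1/((2 - 27*(-21))²) = 1/((2 + 567)²) = 1/(569²) = 1/323761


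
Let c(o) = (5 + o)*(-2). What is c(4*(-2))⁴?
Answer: 1296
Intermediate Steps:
c(o) = -10 - 2*o
c(4*(-2))⁴ = (-10 - 8*(-2))⁴ = (-10 - 2*(-8))⁴ = (-10 + 16)⁴ = 6⁴ = 1296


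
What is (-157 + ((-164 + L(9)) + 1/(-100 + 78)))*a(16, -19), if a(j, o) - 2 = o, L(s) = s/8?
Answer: 478601/88 ≈ 5438.6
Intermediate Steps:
L(s) = s/8 (L(s) = s*(⅛) = s/8)
a(j, o) = 2 + o
(-157 + ((-164 + L(9)) + 1/(-100 + 78)))*a(16, -19) = (-157 + ((-164 + (⅛)*9) + 1/(-100 + 78)))*(2 - 19) = (-157 + ((-164 + 9/8) + 1/(-22)))*(-17) = (-157 + (-1303/8 - 1/22))*(-17) = (-157 - 14337/88)*(-17) = -28153/88*(-17) = 478601/88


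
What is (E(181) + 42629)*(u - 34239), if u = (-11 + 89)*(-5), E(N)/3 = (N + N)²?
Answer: -15089967669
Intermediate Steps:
E(N) = 12*N² (E(N) = 3*(N + N)² = 3*(2*N)² = 3*(4*N²) = 12*N²)
u = -390 (u = 78*(-5) = -390)
(E(181) + 42629)*(u - 34239) = (12*181² + 42629)*(-390 - 34239) = (12*32761 + 42629)*(-34629) = (393132 + 42629)*(-34629) = 435761*(-34629) = -15089967669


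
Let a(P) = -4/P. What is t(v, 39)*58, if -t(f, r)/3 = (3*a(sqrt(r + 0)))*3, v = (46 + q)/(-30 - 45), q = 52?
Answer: 2088*sqrt(39)/13 ≈ 1003.0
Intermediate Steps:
v = -98/75 (v = (46 + 52)/(-30 - 45) = 98/(-75) = 98*(-1/75) = -98/75 ≈ -1.3067)
t(f, r) = 108/sqrt(r) (t(f, r) = -3*3*(-4/sqrt(r + 0))*3 = -3*3*(-4/sqrt(r))*3 = -3*(-12/sqrt(r))*3 = -(-108)/sqrt(r) = 108/sqrt(r))
t(v, 39)*58 = (108/sqrt(39))*58 = (108*(sqrt(39)/39))*58 = (36*sqrt(39)/13)*58 = 2088*sqrt(39)/13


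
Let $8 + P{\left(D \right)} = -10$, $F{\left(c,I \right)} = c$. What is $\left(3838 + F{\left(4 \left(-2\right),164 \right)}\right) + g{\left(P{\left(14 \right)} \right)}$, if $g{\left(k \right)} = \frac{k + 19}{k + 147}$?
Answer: $\frac{494071}{129} \approx 3830.0$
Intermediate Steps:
$P{\left(D \right)} = -18$ ($P{\left(D \right)} = -8 - 10 = -18$)
$g{\left(k \right)} = \frac{19 + k}{147 + k}$
$\left(3838 + F{\left(4 \left(-2\right),164 \right)}\right) + g{\left(P{\left(14 \right)} \right)} = \left(3838 + 4 \left(-2\right)\right) + \frac{19 - 18}{147 - 18} = \left(3838 - 8\right) + \frac{1}{129} \cdot 1 = 3830 + \frac{1}{129} \cdot 1 = 3830 + \frac{1}{129} = \frac{494071}{129}$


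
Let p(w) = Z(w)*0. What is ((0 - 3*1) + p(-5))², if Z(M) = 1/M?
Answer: 9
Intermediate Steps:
p(w) = 0 (p(w) = 0/w = 0)
((0 - 3*1) + p(-5))² = ((0 - 3*1) + 0)² = ((0 - 3) + 0)² = (-3 + 0)² = (-3)² = 9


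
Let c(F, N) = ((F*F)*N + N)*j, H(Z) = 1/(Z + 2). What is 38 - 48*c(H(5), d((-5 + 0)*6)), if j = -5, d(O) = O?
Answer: -358138/49 ≈ -7308.9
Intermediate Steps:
H(Z) = 1/(2 + Z)
c(F, N) = -5*N - 5*N*F² (c(F, N) = ((F*F)*N + N)*(-5) = (F²*N + N)*(-5) = (N*F² + N)*(-5) = (N + N*F²)*(-5) = -5*N - 5*N*F²)
38 - 48*c(H(5), d((-5 + 0)*6)) = 38 - (-240)*(-5 + 0)*6*(1 + (1/(2 + 5))²) = 38 - (-240)*(-5*6)*(1 + (1/7)²) = 38 - (-240)*(-30)*(1 + (⅐)²) = 38 - (-240)*(-30)*(1 + 1/49) = 38 - (-240)*(-30)*50/49 = 38 - 48*7500/49 = 38 - 360000/49 = -358138/49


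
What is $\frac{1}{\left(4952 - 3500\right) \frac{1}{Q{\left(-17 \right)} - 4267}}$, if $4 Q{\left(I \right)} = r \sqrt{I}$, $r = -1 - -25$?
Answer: $- \frac{4267}{1452} + \frac{i \sqrt{17}}{242} \approx -2.9387 + 0.017038 i$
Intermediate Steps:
$r = 24$ ($r = -1 + 25 = 24$)
$Q{\left(I \right)} = 6 \sqrt{I}$ ($Q{\left(I \right)} = \frac{24 \sqrt{I}}{4} = 6 \sqrt{I}$)
$\frac{1}{\left(4952 - 3500\right) \frac{1}{Q{\left(-17 \right)} - 4267}} = \frac{1}{\left(4952 - 3500\right) \frac{1}{6 \sqrt{-17} - 4267}} = \frac{1}{1452 \frac{1}{6 i \sqrt{17} - 4267}} = \frac{1}{1452 \frac{1}{-4267 + 6 i \sqrt{17}}} = - \frac{4267}{1452} + \frac{i \sqrt{17}}{242}$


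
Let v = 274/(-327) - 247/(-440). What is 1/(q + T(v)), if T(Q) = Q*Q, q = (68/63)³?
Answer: 575148507595200/767233894040423 ≈ 0.74964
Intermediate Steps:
q = 314432/250047 (q = (68*(1/63))³ = (68/63)³ = 314432/250047 ≈ 1.2575)
v = -39791/143880 (v = 274*(-1/327) - 247*(-1/440) = -274/327 + 247/440 = -39791/143880 ≈ -0.27656)
T(Q) = Q²
1/(q + T(v)) = 1/(314432/250047 + (-39791/143880)²) = 1/(314432/250047 + 1583323681/20701454400) = 1/(767233894040423/575148507595200) = 575148507595200/767233894040423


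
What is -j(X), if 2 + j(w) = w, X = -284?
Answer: 286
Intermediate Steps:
j(w) = -2 + w
-j(X) = -(-2 - 284) = -1*(-286) = 286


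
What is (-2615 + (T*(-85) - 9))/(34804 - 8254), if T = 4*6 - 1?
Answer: -4579/26550 ≈ -0.17247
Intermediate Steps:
T = 23 (T = 24 - 1 = 23)
(-2615 + (T*(-85) - 9))/(34804 - 8254) = (-2615 + (23*(-85) - 9))/(34804 - 8254) = (-2615 + (-1955 - 9))/26550 = (-2615 - 1964)*(1/26550) = -4579*1/26550 = -4579/26550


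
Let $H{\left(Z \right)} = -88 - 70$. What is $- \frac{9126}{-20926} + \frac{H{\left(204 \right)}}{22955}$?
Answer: $\frac{103090511}{240178165} \approx 0.42922$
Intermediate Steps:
$H{\left(Z \right)} = -158$
$- \frac{9126}{-20926} + \frac{H{\left(204 \right)}}{22955} = - \frac{9126}{-20926} - \frac{158}{22955} = \left(-9126\right) \left(- \frac{1}{20926}\right) - \frac{158}{22955} = \frac{4563}{10463} - \frac{158}{22955} = \frac{103090511}{240178165}$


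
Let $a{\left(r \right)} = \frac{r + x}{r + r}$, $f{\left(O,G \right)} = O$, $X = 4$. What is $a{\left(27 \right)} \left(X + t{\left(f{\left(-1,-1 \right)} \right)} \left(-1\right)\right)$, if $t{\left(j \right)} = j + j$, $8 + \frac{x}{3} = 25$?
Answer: $\frac{26}{3} \approx 8.6667$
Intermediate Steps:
$x = 51$ ($x = -24 + 3 \cdot 25 = -24 + 75 = 51$)
$t{\left(j \right)} = 2 j$
$a{\left(r \right)} = \frac{51 + r}{2 r}$ ($a{\left(r \right)} = \frac{r + 51}{r + r} = \frac{51 + r}{2 r}$)
$a{\left(27 \right)} \left(X + t{\left(f{\left(-1,-1 \right)} \right)} \left(-1\right)\right) = \frac{51 + 27}{2 \cdot 27} \left(4 + 2 \left(-1\right) \left(-1\right)\right) = \frac{1}{2} \cdot \frac{1}{27} \cdot 78 \left(4 - -2\right) = \frac{13 \left(4 + 2\right)}{9} = \frac{13}{9} \cdot 6 = \frac{26}{3}$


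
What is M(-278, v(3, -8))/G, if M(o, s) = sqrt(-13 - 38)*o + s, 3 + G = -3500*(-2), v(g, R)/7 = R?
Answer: -56/6997 - 278*I*sqrt(51)/6997 ≈ -0.0080034 - 0.28374*I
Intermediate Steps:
v(g, R) = 7*R
G = 6997 (G = -3 - 3500*(-2) = -3 + 7000 = 6997)
M(o, s) = s + I*o*sqrt(51) (M(o, s) = sqrt(-51)*o + s = (I*sqrt(51))*o + s = I*o*sqrt(51) + s = s + I*o*sqrt(51))
M(-278, v(3, -8))/G = (7*(-8) + I*(-278)*sqrt(51))/6997 = (-56 - 278*I*sqrt(51))*(1/6997) = -56/6997 - 278*I*sqrt(51)/6997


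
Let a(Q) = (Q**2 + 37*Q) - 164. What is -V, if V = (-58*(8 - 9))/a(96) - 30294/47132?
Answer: 23693245/37128233 ≈ 0.63815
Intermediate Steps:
a(Q) = -164 + Q**2 + 37*Q
V = -23693245/37128233 (V = (-58*(8 - 9))/(-164 + 96**2 + 37*96) - 30294/47132 = (-58*(-1))/(-164 + 9216 + 3552) - 30294*1/47132 = 58/12604 - 15147/23566 = 58*(1/12604) - 15147/23566 = 29/6302 - 15147/23566 = -23693245/37128233 ≈ -0.63815)
-V = -1*(-23693245/37128233) = 23693245/37128233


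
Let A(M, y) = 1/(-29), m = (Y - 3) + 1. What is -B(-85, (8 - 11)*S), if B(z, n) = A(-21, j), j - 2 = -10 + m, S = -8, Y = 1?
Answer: 1/29 ≈ 0.034483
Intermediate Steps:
m = -1 (m = (1 - 3) + 1 = -2 + 1 = -1)
j = -9 (j = 2 + (-10 - 1) = 2 - 11 = -9)
A(M, y) = -1/29
B(z, n) = -1/29
-B(-85, (8 - 11)*S) = -1*(-1/29) = 1/29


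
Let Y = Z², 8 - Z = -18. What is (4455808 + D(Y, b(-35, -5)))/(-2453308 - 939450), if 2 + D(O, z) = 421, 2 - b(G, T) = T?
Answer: -262131/199574 ≈ -1.3135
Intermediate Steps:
Z = 26 (Z = 8 - 1*(-18) = 8 + 18 = 26)
b(G, T) = 2 - T
Y = 676 (Y = 26² = 676)
D(O, z) = 419 (D(O, z) = -2 + 421 = 419)
(4455808 + D(Y, b(-35, -5)))/(-2453308 - 939450) = (4455808 + 419)/(-2453308 - 939450) = 4456227/(-3392758) = 4456227*(-1/3392758) = -262131/199574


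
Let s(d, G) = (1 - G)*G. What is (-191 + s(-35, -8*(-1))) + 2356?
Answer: 2109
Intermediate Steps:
s(d, G) = G*(1 - G)
(-191 + s(-35, -8*(-1))) + 2356 = (-191 + (-8*(-1))*(1 - (-8)*(-1))) + 2356 = (-191 + 8*(1 - 1*8)) + 2356 = (-191 + 8*(1 - 8)) + 2356 = (-191 + 8*(-7)) + 2356 = (-191 - 56) + 2356 = -247 + 2356 = 2109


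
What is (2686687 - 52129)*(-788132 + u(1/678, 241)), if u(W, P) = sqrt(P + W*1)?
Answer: -2076379465656 + 439093*sqrt(110784522)/113 ≈ -2.0763e+12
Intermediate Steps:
u(W, P) = sqrt(P + W)
(2686687 - 52129)*(-788132 + u(1/678, 241)) = (2686687 - 52129)*(-788132 + sqrt(241 + 1/678)) = 2634558*(-788132 + sqrt(241 + 1/678)) = 2634558*(-788132 + sqrt(163399/678)) = 2634558*(-788132 + sqrt(110784522)/678) = -2076379465656 + 439093*sqrt(110784522)/113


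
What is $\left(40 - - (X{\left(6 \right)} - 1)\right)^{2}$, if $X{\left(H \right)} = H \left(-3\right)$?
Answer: $441$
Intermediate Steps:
$X{\left(H \right)} = - 3 H$
$\left(40 - - (X{\left(6 \right)} - 1)\right)^{2} = \left(40 - - (\left(-3\right) 6 - 1)\right)^{2} = \left(40 - - (-18 - 1)\right)^{2} = \left(40 - \left(-1\right) \left(-19\right)\right)^{2} = \left(40 - 19\right)^{2} = 21^{2} = 441$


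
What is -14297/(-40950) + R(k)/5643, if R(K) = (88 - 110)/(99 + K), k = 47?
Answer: 59485267/170392950 ≈ 0.34911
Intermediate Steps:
R(K) = -22/(99 + K)
-14297/(-40950) + R(k)/5643 = -14297/(-40950) - 22/(99 + 47)/5643 = -14297*(-1/40950) - 22/146*(1/5643) = 14297/40950 - 22*1/146*(1/5643) = 14297/40950 - 11/73*1/5643 = 14297/40950 - 1/37449 = 59485267/170392950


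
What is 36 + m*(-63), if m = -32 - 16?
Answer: 3060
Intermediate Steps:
m = -48
36 + m*(-63) = 36 - 48*(-63) = 36 + 3024 = 3060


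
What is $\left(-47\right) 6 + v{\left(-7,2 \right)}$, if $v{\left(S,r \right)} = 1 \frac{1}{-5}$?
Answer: $- \frac{1411}{5} \approx -282.2$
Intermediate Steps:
$v{\left(S,r \right)} = - \frac{1}{5}$ ($v{\left(S,r \right)} = 1 \left(- \frac{1}{5}\right) = - \frac{1}{5}$)
$\left(-47\right) 6 + v{\left(-7,2 \right)} = \left(-47\right) 6 - \frac{1}{5} = -282 - \frac{1}{5} = - \frac{1411}{5}$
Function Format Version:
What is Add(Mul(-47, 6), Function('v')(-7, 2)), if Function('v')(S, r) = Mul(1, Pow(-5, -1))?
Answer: Rational(-1411, 5) ≈ -282.20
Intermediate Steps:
Function('v')(S, r) = Rational(-1, 5) (Function('v')(S, r) = Mul(1, Rational(-1, 5)) = Rational(-1, 5))
Add(Mul(-47, 6), Function('v')(-7, 2)) = Add(Mul(-47, 6), Rational(-1, 5)) = Add(-282, Rational(-1, 5)) = Rational(-1411, 5)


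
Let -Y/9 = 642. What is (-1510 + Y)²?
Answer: 53114944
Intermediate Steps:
Y = -5778 (Y = -9*642 = -5778)
(-1510 + Y)² = (-1510 - 5778)² = (-7288)² = 53114944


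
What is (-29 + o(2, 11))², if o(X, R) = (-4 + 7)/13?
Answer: 139876/169 ≈ 827.67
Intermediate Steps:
o(X, R) = 3/13 (o(X, R) = 3*(1/13) = 3/13)
(-29 + o(2, 11))² = (-29 + 3/13)² = (-374/13)² = 139876/169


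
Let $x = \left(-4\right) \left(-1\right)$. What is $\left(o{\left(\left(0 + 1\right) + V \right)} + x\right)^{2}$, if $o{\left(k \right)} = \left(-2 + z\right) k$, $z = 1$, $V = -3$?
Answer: $36$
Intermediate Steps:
$o{\left(k \right)} = - k$ ($o{\left(k \right)} = \left(-2 + 1\right) k = - k$)
$x = 4$
$\left(o{\left(\left(0 + 1\right) + V \right)} + x\right)^{2} = \left(- (\left(0 + 1\right) - 3) + 4\right)^{2} = \left(- (1 - 3) + 4\right)^{2} = \left(\left(-1\right) \left(-2\right) + 4\right)^{2} = \left(2 + 4\right)^{2} = 6^{2} = 36$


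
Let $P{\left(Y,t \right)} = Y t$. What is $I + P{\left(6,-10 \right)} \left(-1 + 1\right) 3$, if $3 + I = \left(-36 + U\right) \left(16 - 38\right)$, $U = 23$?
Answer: $283$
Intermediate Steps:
$I = 283$ ($I = -3 + \left(-36 + 23\right) \left(16 - 38\right) = -3 - -286 = -3 + 286 = 283$)
$I + P{\left(6,-10 \right)} \left(-1 + 1\right) 3 = 283 + 6 \left(-10\right) \left(-1 + 1\right) 3 = 283 - 60 \cdot 0 \cdot 3 = 283 - 0 = 283 + 0 = 283$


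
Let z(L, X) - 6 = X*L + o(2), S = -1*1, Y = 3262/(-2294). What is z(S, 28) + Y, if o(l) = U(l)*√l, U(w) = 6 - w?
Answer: -26865/1147 + 4*√2 ≈ -17.765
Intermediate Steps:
Y = -1631/1147 (Y = 3262*(-1/2294) = -1631/1147 ≈ -1.4220)
o(l) = √l*(6 - l) (o(l) = (6 - l)*√l = √l*(6 - l))
S = -1
z(L, X) = 6 + 4*√2 + L*X (z(L, X) = 6 + (X*L + √2*(6 - 1*2)) = 6 + (L*X + √2*(6 - 2)) = 6 + (L*X + √2*4) = 6 + (L*X + 4*√2) = 6 + (4*√2 + L*X) = 6 + 4*√2 + L*X)
z(S, 28) + Y = (6 + 4*√2 - 1*28) - 1631/1147 = (6 + 4*√2 - 28) - 1631/1147 = (-22 + 4*√2) - 1631/1147 = -26865/1147 + 4*√2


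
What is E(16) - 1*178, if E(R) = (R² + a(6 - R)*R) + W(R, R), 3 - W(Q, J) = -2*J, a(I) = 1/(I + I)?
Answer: 561/5 ≈ 112.20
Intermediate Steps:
a(I) = 1/(2*I)
W(Q, J) = 3 + 2*J (W(Q, J) = 3 - (-2)*J = 3 + 2*J)
E(R) = 3 + R² + 2*R + R/(2*(6 - R)) (E(R) = (R² + (1/(2*(6 - R)))*R) + (3 + 2*R) = (R² + R/(2*(6 - R))) + (3 + 2*R) = 3 + R² + 2*R + R/(2*(6 - R)))
E(16) - 1*178 = (-½*16 + (-6 + 16)*(3 + 16² + 2*16))/(-6 + 16) - 1*178 = (-8 + 10*(3 + 256 + 32))/10 - 178 = (-8 + 10*291)/10 - 178 = (-8 + 2910)/10 - 178 = (⅒)*2902 - 178 = 1451/5 - 178 = 561/5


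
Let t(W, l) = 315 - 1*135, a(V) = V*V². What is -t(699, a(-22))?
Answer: -180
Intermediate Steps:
a(V) = V³
t(W, l) = 180 (t(W, l) = 315 - 135 = 180)
-t(699, a(-22)) = -1*180 = -180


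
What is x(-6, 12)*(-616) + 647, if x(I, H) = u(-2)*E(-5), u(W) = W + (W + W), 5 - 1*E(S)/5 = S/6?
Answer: 108447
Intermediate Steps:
E(S) = 25 - 5*S/6
u(W) = 3*W (u(W) = W + 2*W = 3*W)
x(I, H) = -175 (x(I, H) = (3*(-2))*(25 - ⅚*(-5)) = -6*(25 + 25/6) = -6*175/6 = -175)
x(-6, 12)*(-616) + 647 = -175*(-616) + 647 = 107800 + 647 = 108447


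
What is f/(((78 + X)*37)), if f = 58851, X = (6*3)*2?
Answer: 19617/1406 ≈ 13.952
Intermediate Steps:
X = 36 (X = 18*2 = 36)
f/(((78 + X)*37)) = 58851/(((78 + 36)*37)) = 58851/((114*37)) = 58851/4218 = 58851*(1/4218) = 19617/1406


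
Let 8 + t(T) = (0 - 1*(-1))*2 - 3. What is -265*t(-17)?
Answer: 2385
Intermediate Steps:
t(T) = -9 (t(T) = -8 + ((0 - 1*(-1))*2 - 3) = -8 + ((0 + 1)*2 - 3) = -8 + (1*2 - 3) = -8 + (2 - 3) = -8 - 1 = -9)
-265*t(-17) = -265*(-9) = 2385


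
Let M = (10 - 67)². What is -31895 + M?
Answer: -28646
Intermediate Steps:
M = 3249 (M = (-57)² = 3249)
-31895 + M = -31895 + 3249 = -28646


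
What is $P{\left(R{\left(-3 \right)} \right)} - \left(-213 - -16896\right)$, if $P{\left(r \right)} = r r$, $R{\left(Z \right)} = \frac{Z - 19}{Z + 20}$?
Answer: $- \frac{4820903}{289} \approx -16681.0$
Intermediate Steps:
$R{\left(Z \right)} = \frac{-19 + Z}{20 + Z}$
$P{\left(r \right)} = r^{2}$
$P{\left(R{\left(-3 \right)} \right)} - \left(-213 - -16896\right) = \left(\frac{-19 - 3}{20 - 3}\right)^{2} - \left(-213 - -16896\right) = \left(\frac{1}{17} \left(-22\right)\right)^{2} - \left(-213 + 16896\right) = \left(\frac{1}{17} \left(-22\right)\right)^{2} - 16683 = \left(- \frac{22}{17}\right)^{2} - 16683 = \frac{484}{289} - 16683 = - \frac{4820903}{289}$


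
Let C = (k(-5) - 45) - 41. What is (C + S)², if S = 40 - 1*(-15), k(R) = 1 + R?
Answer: 1225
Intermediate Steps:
S = 55 (S = 40 + 15 = 55)
C = -90 (C = ((1 - 5) - 45) - 41 = (-4 - 45) - 41 = -49 - 41 = -90)
(C + S)² = (-90 + 55)² = (-35)² = 1225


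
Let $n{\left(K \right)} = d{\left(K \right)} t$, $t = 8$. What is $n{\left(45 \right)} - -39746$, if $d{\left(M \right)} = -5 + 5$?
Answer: $39746$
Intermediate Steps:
$d{\left(M \right)} = 0$
$n{\left(K \right)} = 0$ ($n{\left(K \right)} = 0 \cdot 8 = 0$)
$n{\left(45 \right)} - -39746 = 0 - -39746 = 0 + 39746 = 39746$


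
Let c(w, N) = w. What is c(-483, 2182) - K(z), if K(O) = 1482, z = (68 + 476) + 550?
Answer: -1965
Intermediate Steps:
z = 1094 (z = 544 + 550 = 1094)
c(-483, 2182) - K(z) = -483 - 1*1482 = -483 - 1482 = -1965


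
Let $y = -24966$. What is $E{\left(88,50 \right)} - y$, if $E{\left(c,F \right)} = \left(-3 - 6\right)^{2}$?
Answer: $25047$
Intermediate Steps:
$E{\left(c,F \right)} = 81$ ($E{\left(c,F \right)} = \left(-9\right)^{2} = 81$)
$E{\left(88,50 \right)} - y = 81 - -24966 = 81 + 24966 = 25047$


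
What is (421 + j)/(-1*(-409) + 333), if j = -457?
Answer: -18/371 ≈ -0.048518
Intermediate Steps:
(421 + j)/(-1*(-409) + 333) = (421 - 457)/(-1*(-409) + 333) = -36/(409 + 333) = -36/742 = -36*1/742 = -18/371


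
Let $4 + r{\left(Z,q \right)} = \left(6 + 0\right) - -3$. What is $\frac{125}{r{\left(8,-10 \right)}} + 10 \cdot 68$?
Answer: $705$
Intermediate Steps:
$r{\left(Z,q \right)} = 5$ ($r{\left(Z,q \right)} = -4 + \left(\left(6 + 0\right) - -3\right) = -4 + \left(6 + 3\right) = -4 + 9 = 5$)
$\frac{125}{r{\left(8,-10 \right)}} + 10 \cdot 68 = \frac{125}{5} + 10 \cdot 68 = 125 \cdot \frac{1}{5} + 680 = 25 + 680 = 705$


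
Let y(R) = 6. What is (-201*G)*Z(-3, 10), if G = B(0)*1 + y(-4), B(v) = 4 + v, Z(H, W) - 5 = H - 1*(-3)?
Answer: -10050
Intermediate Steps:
Z(H, W) = 8 + H (Z(H, W) = 5 + (H - 1*(-3)) = 5 + (H + 3) = 5 + (3 + H) = 8 + H)
G = 10 (G = (4 + 0)*1 + 6 = 4*1 + 6 = 4 + 6 = 10)
(-201*G)*Z(-3, 10) = (-201*10)*(8 - 3) = -2010*5 = -10050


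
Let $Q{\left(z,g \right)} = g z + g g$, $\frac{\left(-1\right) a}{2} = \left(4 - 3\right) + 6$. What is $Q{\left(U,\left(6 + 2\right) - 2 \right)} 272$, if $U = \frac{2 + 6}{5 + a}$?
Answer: $\frac{25024}{3} \approx 8341.3$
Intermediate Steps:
$a = -14$ ($a = - 2 \left(\left(4 - 3\right) + 6\right) = - 2 \left(1 + 6\right) = \left(-2\right) 7 = -14$)
$U = - \frac{8}{9}$ ($U = \frac{2 + 6}{5 - 14} = \frac{8}{-9} = 8 \left(- \frac{1}{9}\right) = - \frac{8}{9} \approx -0.88889$)
$Q{\left(z,g \right)} = g^{2} + g z$ ($Q{\left(z,g \right)} = g z + g^{2} = g^{2} + g z$)
$Q{\left(U,\left(6 + 2\right) - 2 \right)} 272 = \left(\left(6 + 2\right) - 2\right) \left(\left(\left(6 + 2\right) - 2\right) - \frac{8}{9}\right) 272 = \left(8 - 2\right) \left(\left(8 - 2\right) - \frac{8}{9}\right) 272 = 6 \left(6 - \frac{8}{9}\right) 272 = 6 \cdot \frac{46}{9} \cdot 272 = \frac{92}{3} \cdot 272 = \frac{25024}{3}$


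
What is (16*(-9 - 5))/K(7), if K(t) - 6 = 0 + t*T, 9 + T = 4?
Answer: 224/29 ≈ 7.7241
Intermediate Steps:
T = -5 (T = -9 + 4 = -5)
K(t) = 6 - 5*t (K(t) = 6 + (0 + t*(-5)) = 6 + (0 - 5*t) = 6 - 5*t)
(16*(-9 - 5))/K(7) = (16*(-9 - 5))/(6 - 5*7) = (16*(-14))/(6 - 35) = -224/(-29) = -224*(-1/29) = 224/29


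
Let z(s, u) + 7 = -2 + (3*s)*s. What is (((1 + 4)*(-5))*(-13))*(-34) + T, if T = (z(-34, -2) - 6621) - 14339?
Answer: -28551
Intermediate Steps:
z(s, u) = -9 + 3*s² (z(s, u) = -7 + (-2 + (3*s)*s) = -7 + (-2 + 3*s²) = -9 + 3*s²)
T = -17501 (T = ((-9 + 3*(-34)²) - 6621) - 14339 = ((-9 + 3*1156) - 6621) - 14339 = ((-9 + 3468) - 6621) - 14339 = (3459 - 6621) - 14339 = -3162 - 14339 = -17501)
(((1 + 4)*(-5))*(-13))*(-34) + T = (((1 + 4)*(-5))*(-13))*(-34) - 17501 = ((5*(-5))*(-13))*(-34) - 17501 = -25*(-13)*(-34) - 17501 = 325*(-34) - 17501 = -11050 - 17501 = -28551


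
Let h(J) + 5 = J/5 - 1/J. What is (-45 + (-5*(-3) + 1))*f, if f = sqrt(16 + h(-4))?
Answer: -29*sqrt(1045)/10 ≈ -93.747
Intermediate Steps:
h(J) = -5 - 1/J + J/5 (h(J) = -5 + (J/5 - 1/J) = -5 + (-1/J + J/5) = -5 - 1/J + J/5)
f = sqrt(1045)/10 (f = sqrt(16 + (-5 - 1/(-4) + (1/5)*(-4))) = sqrt(16 + (-5 - 1*(-1/4) - 4/5)) = sqrt(16 + (-5 + 1/4 - 4/5)) = sqrt(16 - 111/20) = sqrt(209/20) = sqrt(1045)/10 ≈ 3.2326)
(-45 + (-5*(-3) + 1))*f = (-45 + (-5*(-3) + 1))*(sqrt(1045)/10) = (-45 + (15 + 1))*(sqrt(1045)/10) = (-45 + 16)*(sqrt(1045)/10) = -29*sqrt(1045)/10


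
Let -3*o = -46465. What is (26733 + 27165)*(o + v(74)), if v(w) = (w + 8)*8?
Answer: 870147278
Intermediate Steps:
o = 46465/3 (o = -⅓*(-46465) = 46465/3 ≈ 15488.)
v(w) = 64 + 8*w (v(w) = (8 + w)*8 = 64 + 8*w)
(26733 + 27165)*(o + v(74)) = (26733 + 27165)*(46465/3 + (64 + 8*74)) = 53898*(46465/3 + (64 + 592)) = 53898*(46465/3 + 656) = 53898*(48433/3) = 870147278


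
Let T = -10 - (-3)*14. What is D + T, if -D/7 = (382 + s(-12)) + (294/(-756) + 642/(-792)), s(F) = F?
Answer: -1009643/396 ≈ -2549.6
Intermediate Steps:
T = 32 (T = -10 - 3*(-14) = -10 + 42 = 32)
D = -1022315/396 (D = -7*((382 - 12) + (294/(-756) + 642/(-792))) = -7*(370 + (294*(-1/756) + 642*(-1/792))) = -7*(370 + (-7/18 - 107/132)) = -7*(370 - 475/396) = -7*146045/396 = -1022315/396 ≈ -2581.6)
D + T = -1022315/396 + 32 = -1009643/396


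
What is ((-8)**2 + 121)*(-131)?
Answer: -24235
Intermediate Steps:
((-8)**2 + 121)*(-131) = (64 + 121)*(-131) = 185*(-131) = -24235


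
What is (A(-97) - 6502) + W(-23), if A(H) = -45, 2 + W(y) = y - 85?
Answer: -6657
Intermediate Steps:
W(y) = -87 + y (W(y) = -2 + (y - 85) = -2 + (-85 + y) = -87 + y)
(A(-97) - 6502) + W(-23) = (-45 - 6502) + (-87 - 23) = -6547 - 110 = -6657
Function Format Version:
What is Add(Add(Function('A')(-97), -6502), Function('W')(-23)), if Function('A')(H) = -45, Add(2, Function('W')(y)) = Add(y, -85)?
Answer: -6657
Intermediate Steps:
Function('W')(y) = Add(-87, y) (Function('W')(y) = Add(-2, Add(y, -85)) = Add(-2, Add(-85, y)) = Add(-87, y))
Add(Add(Function('A')(-97), -6502), Function('W')(-23)) = Add(Add(-45, -6502), Add(-87, -23)) = Add(-6547, -110) = -6657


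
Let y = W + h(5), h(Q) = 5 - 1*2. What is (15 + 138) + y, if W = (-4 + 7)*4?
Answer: 168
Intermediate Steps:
h(Q) = 3 (h(Q) = 5 - 2 = 3)
W = 12 (W = 3*4 = 12)
y = 15 (y = 12 + 3 = 15)
(15 + 138) + y = (15 + 138) + 15 = 153 + 15 = 168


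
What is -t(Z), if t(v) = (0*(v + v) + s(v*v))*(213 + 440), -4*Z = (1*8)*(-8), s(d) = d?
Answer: -167168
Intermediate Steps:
Z = 16 (Z = -1*8*(-8)/4 = -2*(-8) = -¼*(-64) = 16)
t(v) = 653*v² (t(v) = (0*(v + v) + v*v)*(213 + 440) = (0*(2*v) + v²)*653 = (0 + v²)*653 = v²*653 = 653*v²)
-t(Z) = -653*16² = -653*256 = -1*167168 = -167168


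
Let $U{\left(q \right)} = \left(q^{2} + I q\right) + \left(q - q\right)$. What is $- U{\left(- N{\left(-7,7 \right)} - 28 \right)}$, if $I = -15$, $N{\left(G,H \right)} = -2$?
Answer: $-1066$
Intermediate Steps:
$U{\left(q \right)} = q^{2} - 15 q$ ($U{\left(q \right)} = \left(q^{2} - 15 q\right) + \left(q - q\right) = \left(q^{2} - 15 q\right) + 0 = q^{2} - 15 q$)
$- U{\left(- N{\left(-7,7 \right)} - 28 \right)} = - \left(\left(-1\right) \left(-2\right) - 28\right) \left(-15 - 26\right) = - \left(2 - 28\right) \left(-15 + \left(2 - 28\right)\right) = - \left(-26\right) \left(-15 - 26\right) = - \left(-26\right) \left(-41\right) = \left(-1\right) 1066 = -1066$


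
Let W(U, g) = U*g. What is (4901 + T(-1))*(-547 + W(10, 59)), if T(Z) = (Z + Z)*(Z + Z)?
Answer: 210915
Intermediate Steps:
T(Z) = 4*Z**2 (T(Z) = (2*Z)*(2*Z) = 4*Z**2)
(4901 + T(-1))*(-547 + W(10, 59)) = (4901 + 4*(-1)**2)*(-547 + 10*59) = (4901 + 4*1)*(-547 + 590) = (4901 + 4)*43 = 4905*43 = 210915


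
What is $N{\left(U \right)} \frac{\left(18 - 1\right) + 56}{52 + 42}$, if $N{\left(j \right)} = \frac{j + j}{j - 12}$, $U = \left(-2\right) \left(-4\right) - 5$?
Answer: $- \frac{73}{141} \approx -0.51773$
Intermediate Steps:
$U = 3$ ($U = 8 - 5 = 3$)
$N{\left(j \right)} = \frac{2 j}{-12 + j}$
$N{\left(U \right)} \frac{\left(18 - 1\right) + 56}{52 + 42} = 2 \cdot 3 \frac{1}{-12 + 3} \frac{\left(18 - 1\right) + 56}{52 + 42} = 2 \cdot 3 \frac{1}{-9} \frac{\left(18 - 1\right) + 56}{94} = 2 \cdot 3 \left(- \frac{1}{9}\right) \left(17 + 56\right) \frac{1}{94} = - \frac{2 \cdot 73 \cdot \frac{1}{94}}{3} = \left(- \frac{2}{3}\right) \frac{73}{94} = - \frac{73}{141}$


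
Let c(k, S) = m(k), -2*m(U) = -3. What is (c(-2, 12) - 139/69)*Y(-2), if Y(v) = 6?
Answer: -71/23 ≈ -3.0870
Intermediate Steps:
m(U) = 3/2 (m(U) = -1/2*(-3) = 3/2)
c(k, S) = 3/2
(c(-2, 12) - 139/69)*Y(-2) = (3/2 - 139/69)*6 = -71/138*6 = -71/23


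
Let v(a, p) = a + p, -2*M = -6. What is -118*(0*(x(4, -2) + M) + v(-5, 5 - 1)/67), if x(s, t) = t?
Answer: 118/67 ≈ 1.7612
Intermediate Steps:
M = 3 (M = -1/2*(-6) = 3)
-118*(0*(x(4, -2) + M) + v(-5, 5 - 1)/67) = -118*(0*(-2 + 3) + (-5 + (5 - 1))/67) = -118*(0*1 + (-5 + 4)*(1/67)) = -118*(0 - 1*1/67) = -118*(0 - 1/67) = -118*(-1/67) = 118/67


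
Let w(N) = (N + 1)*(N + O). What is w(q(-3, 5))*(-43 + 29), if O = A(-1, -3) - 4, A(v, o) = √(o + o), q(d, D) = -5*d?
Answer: -2464 - 224*I*√6 ≈ -2464.0 - 548.69*I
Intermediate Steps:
A(v, o) = √2*√o (A(v, o) = √(2*o) = √2*√o)
O = -4 + I*√6 (O = √2*√(-3) - 4 = √2*(I*√3) - 4 = I*√6 - 4 = -4 + I*√6 ≈ -4.0 + 2.4495*I)
w(N) = (1 + N)*(-4 + N + I*√6) (w(N) = (N + 1)*(N + (-4 + I*√6)) = (1 + N)*(-4 + N + I*√6))
w(q(-3, 5))*(-43 + 29) = (-4 - 5*(-3) + (-5*(-3))² + I*√6 - (-5*(-3))*(4 - I*√6))*(-43 + 29) = (-4 + 15 + 15² + I*√6 - 1*15*(4 - I*√6))*(-14) = (-4 + 15 + 225 + I*√6 + (-60 + 15*I*√6))*(-14) = (176 + 16*I*√6)*(-14) = -2464 - 224*I*√6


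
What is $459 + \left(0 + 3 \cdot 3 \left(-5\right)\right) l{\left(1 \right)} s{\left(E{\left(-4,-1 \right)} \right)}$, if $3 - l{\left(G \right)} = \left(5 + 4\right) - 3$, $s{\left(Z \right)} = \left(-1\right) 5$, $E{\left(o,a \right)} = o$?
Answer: $-216$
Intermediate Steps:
$s{\left(Z \right)} = -5$
$l{\left(G \right)} = -3$ ($l{\left(G \right)} = 3 - \left(\left(5 + 4\right) - 3\right) = 3 - \left(9 - 3\right) = 3 - 6 = -3$)
$459 + \left(0 + 3 \cdot 3 \left(-5\right)\right) l{\left(1 \right)} s{\left(E{\left(-4,-1 \right)} \right)} = 459 + \left(0 + 3 \cdot 3 \left(-5\right)\right) \left(-3\right) \left(-5\right) = 459 + \left(0 + 9 \left(-5\right)\right) \left(-3\right) \left(-5\right) = 459 + \left(0 - 45\right) \left(-3\right) \left(-5\right) = 459 + \left(-45\right) \left(-3\right) \left(-5\right) = 459 + 135 \left(-5\right) = 459 - 675 = -216$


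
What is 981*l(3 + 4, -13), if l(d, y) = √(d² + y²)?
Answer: 981*√218 ≈ 14484.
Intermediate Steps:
981*l(3 + 4, -13) = 981*√((3 + 4)² + (-13)²) = 981*√(7² + 169) = 981*√(49 + 169) = 981*√218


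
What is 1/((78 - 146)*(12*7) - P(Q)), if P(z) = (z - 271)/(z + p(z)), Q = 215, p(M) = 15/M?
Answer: -1156/6602771 ≈ -0.00017508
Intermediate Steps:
P(z) = (-271 + z)/(z + 15/z) (P(z) = (z - 271)/(z + 15/z) = (-271 + z)/(z + 15/z))
1/((78 - 146)*(12*7) - P(Q)) = 1/((78 - 146)*(12*7) - 215*(-271 + 215)/(15 + 215**2)) = 1/(-68*84 - 215*(-56)/(15 + 46225)) = 1/(-5712 - 215*(-56)/46240) = 1/(-5712 - 1*(-301/1156)) = 1/(-5712 + 301/1156) = 1/(-6602771/1156) = -1156/6602771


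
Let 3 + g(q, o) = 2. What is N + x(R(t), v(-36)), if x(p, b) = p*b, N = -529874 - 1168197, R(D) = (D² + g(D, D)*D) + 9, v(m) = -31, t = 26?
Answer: -1718500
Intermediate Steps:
g(q, o) = -1 (g(q, o) = -3 + 2 = -1)
R(D) = 9 + D² - D (R(D) = (D² - D) + 9 = 9 + D² - D)
N = -1698071
x(p, b) = b*p
N + x(R(t), v(-36)) = -1698071 - 31*(9 + 26² - 1*26) = -1698071 - 31*(9 + 676 - 26) = -1698071 - 31*659 = -1698071 - 20429 = -1718500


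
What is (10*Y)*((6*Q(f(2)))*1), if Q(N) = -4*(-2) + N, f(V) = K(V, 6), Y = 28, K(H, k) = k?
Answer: 23520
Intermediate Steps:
f(V) = 6
Q(N) = 8 + N
(10*Y)*((6*Q(f(2)))*1) = (10*28)*((6*(8 + 6))*1) = 280*((6*14)*1) = 280*(84*1) = 280*84 = 23520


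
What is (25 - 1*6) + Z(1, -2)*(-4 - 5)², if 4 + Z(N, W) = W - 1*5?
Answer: -872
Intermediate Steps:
Z(N, W) = -9 + W (Z(N, W) = -4 + (W - 1*5) = -4 + (W - 5) = -4 + (-5 + W) = -9 + W)
(25 - 1*6) + Z(1, -2)*(-4 - 5)² = (25 - 1*6) + (-9 - 2)*(-4 - 5)² = (25 - 6) - 11*(-9)² = 19 - 11*81 = 19 - 891 = -872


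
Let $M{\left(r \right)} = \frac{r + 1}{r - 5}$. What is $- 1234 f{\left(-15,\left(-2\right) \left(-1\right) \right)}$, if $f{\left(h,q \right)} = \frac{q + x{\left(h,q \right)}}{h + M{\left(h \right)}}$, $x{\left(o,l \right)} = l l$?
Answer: $\frac{74040}{143} \approx 517.76$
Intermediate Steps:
$x{\left(o,l \right)} = l^{2}$
$M{\left(r \right)} = \frac{1 + r}{-5 + r}$
$f{\left(h,q \right)} = \frac{q + q^{2}}{h + \frac{1 + h}{-5 + h}}$
$- 1234 f{\left(-15,\left(-2\right) \left(-1\right) \right)} = - 1234 \frac{\left(-2\right) \left(-1\right) \left(1 - -2\right) \left(-5 - 15\right)}{1 - 15 - 15 \left(-5 - 15\right)} = - 1234 \cdot 2 \frac{1}{1 - 15 - -300} \left(1 + 2\right) \left(-20\right) = - 1234 \cdot 2 \frac{1}{1 - 15 + 300} \cdot 3 \left(-20\right) = - 1234 \cdot 2 \cdot \frac{1}{286} \cdot 3 \left(-20\right) = \left(-1234\right) \left(- \frac{60}{143}\right) = \frac{74040}{143}$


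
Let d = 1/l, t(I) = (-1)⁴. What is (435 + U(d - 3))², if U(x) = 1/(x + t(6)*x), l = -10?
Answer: 181710400/961 ≈ 1.8908e+5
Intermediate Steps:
t(I) = 1
d = -⅒ (d = 1/(-10) = -⅒ ≈ -0.10000)
U(x) = 1/(2*x) (U(x) = 1/(x + 1*x) = 1/(x + x) = 1/(2*x))
(435 + U(d - 3))² = (435 + 1/(2*(-⅒ - 3)))² = (435 + 1/(2*(-31/10)))² = (435 + (½)*(-10/31))² = (435 - 5/31)² = (13480/31)² = 181710400/961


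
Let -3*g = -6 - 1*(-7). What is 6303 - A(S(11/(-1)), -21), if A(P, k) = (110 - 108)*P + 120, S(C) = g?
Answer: 18551/3 ≈ 6183.7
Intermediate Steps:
g = -⅓ (g = -(-6 - 1*(-7))/3 = -(-6 + 7)/3 = -⅓*1 = -⅓ ≈ -0.33333)
S(C) = -⅓
A(P, k) = 120 + 2*P (A(P, k) = 2*P + 120 = 120 + 2*P)
6303 - A(S(11/(-1)), -21) = 6303 - (120 + 2*(-⅓)) = 6303 - (120 - ⅔) = 6303 - 1*358/3 = 6303 - 358/3 = 18551/3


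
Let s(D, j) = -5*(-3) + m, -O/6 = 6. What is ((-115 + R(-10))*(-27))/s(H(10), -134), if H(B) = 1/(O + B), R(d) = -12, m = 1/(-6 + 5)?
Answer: 3429/14 ≈ 244.93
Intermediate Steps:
O = -36 (O = -6*6 = -36)
m = -1 (m = 1/(-1) = -1)
H(B) = 1/(-36 + B)
s(D, j) = 14 (s(D, j) = -5*(-3) - 1 = 15 - 1 = 14)
((-115 + R(-10))*(-27))/s(H(10), -134) = ((-115 - 12)*(-27))/14 = -127*(-27)*(1/14) = 3429*(1/14) = 3429/14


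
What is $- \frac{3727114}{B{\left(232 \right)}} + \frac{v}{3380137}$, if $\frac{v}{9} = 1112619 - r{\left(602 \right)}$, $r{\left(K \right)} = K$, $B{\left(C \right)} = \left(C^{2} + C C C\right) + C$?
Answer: $\frac{56458166332327}{21195527633844} \approx 2.6637$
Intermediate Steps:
$B{\left(C \right)} = C + C^{2} + C^{3}$ ($B{\left(C \right)} = \left(C^{2} + C^{2} C\right) + C = \left(C^{2} + C^{3}\right) + C = C + C^{2} + C^{3}$)
$v = 10008153$ ($v = 9 \left(1112619 - 602\right) = 9 \cdot 1112017 = 10008153$)
$- \frac{3727114}{B{\left(232 \right)}} + \frac{v}{3380137} = - \frac{3727114}{232 \left(1 + 232 + 232^{2}\right)} + \frac{10008153}{3380137} = - \frac{3727114}{232 \left(1 + 232 + 53824\right)} + 10008153 \cdot \frac{1}{3380137} = - \frac{3727114}{232 \cdot 54057} + \frac{10008153}{3380137} = - \frac{3727114}{12541224} + \frac{10008153}{3380137} = \left(-3727114\right) \frac{1}{12541224} + \frac{10008153}{3380137} = - \frac{1863557}{6270612} + \frac{10008153}{3380137} = \frac{56458166332327}{21195527633844}$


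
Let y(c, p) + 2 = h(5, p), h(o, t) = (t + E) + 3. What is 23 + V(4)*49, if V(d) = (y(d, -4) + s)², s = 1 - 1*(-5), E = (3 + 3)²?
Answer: 74552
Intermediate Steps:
E = 36 (E = 6² = 36)
h(o, t) = 39 + t (h(o, t) = (t + 36) + 3 = (36 + t) + 3 = 39 + t)
y(c, p) = 37 + p (y(c, p) = -2 + (39 + p) = 37 + p)
s = 6 (s = 1 + 5 = 6)
V(d) = 1521 (V(d) = ((37 - 4) + 6)² = (33 + 6)² = 39² = 1521)
23 + V(4)*49 = 23 + 1521*49 = 23 + 74529 = 74552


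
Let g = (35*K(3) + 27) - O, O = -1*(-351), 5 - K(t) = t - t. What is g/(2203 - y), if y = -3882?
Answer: -149/6085 ≈ -0.024486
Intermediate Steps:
K(t) = 5 (K(t) = 5 - (t - t) = 5 - 1*0 = 5 + 0 = 5)
O = 351
g = -149 (g = (35*5 + 27) - 1*351 = (175 + 27) - 351 = 202 - 351 = -149)
g/(2203 - y) = -149/(2203 - 1*(-3882)) = -149/(2203 + 3882) = -149/6085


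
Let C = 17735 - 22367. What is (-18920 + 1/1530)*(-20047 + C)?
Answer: 714397795721/1530 ≈ 4.6693e+8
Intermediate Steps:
C = -4632
(-18920 + 1/1530)*(-20047 + C) = (-18920 + 1/1530)*(-20047 - 4632) = (-18920 + 1/1530)*(-24679) = -28947599/1530*(-24679) = 714397795721/1530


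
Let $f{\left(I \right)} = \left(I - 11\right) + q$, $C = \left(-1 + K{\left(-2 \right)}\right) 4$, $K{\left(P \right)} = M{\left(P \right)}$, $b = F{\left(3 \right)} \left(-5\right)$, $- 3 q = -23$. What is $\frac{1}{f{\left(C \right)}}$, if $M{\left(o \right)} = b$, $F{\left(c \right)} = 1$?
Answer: $- \frac{3}{82} \approx -0.036585$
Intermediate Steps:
$q = \frac{23}{3}$ ($q = \left(- \frac{1}{3}\right) \left(-23\right) = \frac{23}{3} \approx 7.6667$)
$b = -5$ ($b = 1 \left(-5\right) = -5$)
$M{\left(o \right)} = -5$
$K{\left(P \right)} = -5$
$C = -24$ ($C = \left(-1 - 5\right) 4 = \left(-6\right) 4 = -24$)
$f{\left(I \right)} = - \frac{10}{3} + I$ ($f{\left(I \right)} = \left(I - 11\right) + \frac{23}{3} = \left(-11 + I\right) + \frac{23}{3} = - \frac{10}{3} + I$)
$\frac{1}{f{\left(C \right)}} = \frac{1}{- \frac{10}{3} - 24} = \frac{1}{- \frac{82}{3}} = - \frac{3}{82}$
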